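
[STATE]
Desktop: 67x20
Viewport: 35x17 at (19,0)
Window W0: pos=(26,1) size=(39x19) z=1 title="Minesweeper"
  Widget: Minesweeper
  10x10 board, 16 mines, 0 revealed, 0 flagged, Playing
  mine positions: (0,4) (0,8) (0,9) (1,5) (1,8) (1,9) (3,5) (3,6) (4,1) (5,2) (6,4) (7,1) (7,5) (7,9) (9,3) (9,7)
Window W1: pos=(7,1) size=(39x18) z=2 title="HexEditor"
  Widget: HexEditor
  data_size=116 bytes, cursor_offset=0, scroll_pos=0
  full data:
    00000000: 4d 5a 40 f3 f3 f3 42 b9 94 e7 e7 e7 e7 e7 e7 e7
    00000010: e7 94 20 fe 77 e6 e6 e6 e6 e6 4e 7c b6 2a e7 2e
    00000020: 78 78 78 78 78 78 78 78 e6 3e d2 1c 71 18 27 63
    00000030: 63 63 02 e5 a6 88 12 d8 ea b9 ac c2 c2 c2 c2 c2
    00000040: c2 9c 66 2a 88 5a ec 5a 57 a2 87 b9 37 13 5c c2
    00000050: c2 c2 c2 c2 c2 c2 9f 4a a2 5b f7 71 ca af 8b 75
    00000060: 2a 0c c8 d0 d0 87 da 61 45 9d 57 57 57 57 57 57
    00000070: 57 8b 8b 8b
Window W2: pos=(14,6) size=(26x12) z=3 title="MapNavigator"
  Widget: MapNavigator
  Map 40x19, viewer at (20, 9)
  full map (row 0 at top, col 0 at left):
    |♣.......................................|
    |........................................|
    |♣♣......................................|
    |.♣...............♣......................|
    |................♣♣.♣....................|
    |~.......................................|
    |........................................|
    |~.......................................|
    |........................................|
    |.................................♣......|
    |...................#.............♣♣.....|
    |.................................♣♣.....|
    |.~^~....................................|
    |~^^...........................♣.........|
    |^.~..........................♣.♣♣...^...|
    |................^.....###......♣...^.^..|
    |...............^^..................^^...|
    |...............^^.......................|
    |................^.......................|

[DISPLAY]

                                   
━━━━━━━━━━━━━━━━━━━━━━━━━━┓━━━━━━━━
                          ┃        
──────────────────────────┨────────
D 5a 40 f3 f3 f3 42 b9  94┃        
7 94 20 fe 77 e6 e6 e6  e6┃        
━━━━━━━━━━━━━━━━━━━━┓8  e6┃        
Navigator           ┃8  ea┃        
────────────────────┨a  57┃        
....................┃a  a2┃        
....................┃1  45┃        
....................┃     ┃        
....................┃     ┃        
........@...........┃     ┃        
.......#............┃     ┃        
....................┃     ┃        
....................┃     ┃        


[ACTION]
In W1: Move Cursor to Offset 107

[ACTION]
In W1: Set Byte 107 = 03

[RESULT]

                                   
━━━━━━━━━━━━━━━━━━━━━━━━━━┓━━━━━━━━
                          ┃        
──────────────────────────┨────────
d 5a 40 f3 f3 f3 42 b9  94┃        
7 94 20 fe 77 e6 e6 e6  e6┃        
━━━━━━━━━━━━━━━━━━━━┓8  e6┃        
Navigator           ┃8  ea┃        
────────────────────┨a  57┃        
....................┃a  a2┃        
....................┃1  45┃        
....................┃     ┃        
....................┃     ┃        
........@...........┃     ┃        
.......#............┃     ┃        
....................┃     ┃        
....................┃     ┃        


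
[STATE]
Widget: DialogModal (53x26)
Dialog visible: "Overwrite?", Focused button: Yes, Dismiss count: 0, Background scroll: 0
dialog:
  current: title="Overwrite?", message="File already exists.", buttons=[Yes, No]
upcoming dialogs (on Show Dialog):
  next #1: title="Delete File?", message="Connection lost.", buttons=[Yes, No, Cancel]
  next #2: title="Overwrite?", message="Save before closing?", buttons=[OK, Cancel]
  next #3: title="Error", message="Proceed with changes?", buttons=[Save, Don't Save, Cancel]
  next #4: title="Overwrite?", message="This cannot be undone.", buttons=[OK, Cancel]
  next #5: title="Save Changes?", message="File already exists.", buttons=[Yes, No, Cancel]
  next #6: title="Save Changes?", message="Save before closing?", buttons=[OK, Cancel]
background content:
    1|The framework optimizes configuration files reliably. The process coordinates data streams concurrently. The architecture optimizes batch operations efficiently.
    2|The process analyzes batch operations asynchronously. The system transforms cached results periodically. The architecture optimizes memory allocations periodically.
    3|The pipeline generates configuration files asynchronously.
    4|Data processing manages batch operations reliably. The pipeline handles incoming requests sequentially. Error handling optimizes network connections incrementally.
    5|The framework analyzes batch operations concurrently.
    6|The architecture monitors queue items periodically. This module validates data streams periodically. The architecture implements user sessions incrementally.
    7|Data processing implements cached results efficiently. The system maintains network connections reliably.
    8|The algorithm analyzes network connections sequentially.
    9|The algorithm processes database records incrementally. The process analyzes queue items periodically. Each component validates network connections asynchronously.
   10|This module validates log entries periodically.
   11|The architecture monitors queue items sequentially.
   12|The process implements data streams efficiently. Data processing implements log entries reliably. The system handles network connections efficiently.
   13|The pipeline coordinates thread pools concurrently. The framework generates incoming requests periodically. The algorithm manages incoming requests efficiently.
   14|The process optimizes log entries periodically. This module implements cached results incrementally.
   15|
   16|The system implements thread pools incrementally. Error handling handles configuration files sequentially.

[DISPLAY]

The framework optimizes configuration files reliably.
The process analyzes batch operations asynchronously.
The pipeline generates configuration files asynchrono
Data processing manages batch operations reliably. Th
The framework analyzes batch operations concurrently.
The architecture monitors queue items periodically. T
Data processing implements cached results efficiently
The algorithm analyzes network connections sequential
The algorithm processes database records incrementall
This module validates log entries periodically.      
The architectu┌──────────────────────┐sequentially.  
The process im│      Overwrite?      │ficiently. Data
The pipeline c│ File already exists. │concurrently. T
The process op│      [Yes]  No       │odically. This 
              └──────────────────────┘               
The system implements thread pools incrementally. Err
                                                     
                                                     
                                                     
                                                     
                                                     
                                                     
                                                     
                                                     
                                                     
                                                     


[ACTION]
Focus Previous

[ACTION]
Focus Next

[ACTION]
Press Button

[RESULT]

The framework optimizes configuration files reliably.
The process analyzes batch operations asynchronously.
The pipeline generates configuration files asynchrono
Data processing manages batch operations reliably. Th
The framework analyzes batch operations concurrently.
The architecture monitors queue items periodically. T
Data processing implements cached results efficiently
The algorithm analyzes network connections sequential
The algorithm processes database records incrementall
This module validates log entries periodically.      
The architecture monitors queue items sequentially.  
The process implements data streams efficiently. Data
The pipeline coordinates thread pools concurrently. T
The process optimizes log entries periodically. This 
                                                     
The system implements thread pools incrementally. Err
                                                     
                                                     
                                                     
                                                     
                                                     
                                                     
                                                     
                                                     
                                                     
                                                     


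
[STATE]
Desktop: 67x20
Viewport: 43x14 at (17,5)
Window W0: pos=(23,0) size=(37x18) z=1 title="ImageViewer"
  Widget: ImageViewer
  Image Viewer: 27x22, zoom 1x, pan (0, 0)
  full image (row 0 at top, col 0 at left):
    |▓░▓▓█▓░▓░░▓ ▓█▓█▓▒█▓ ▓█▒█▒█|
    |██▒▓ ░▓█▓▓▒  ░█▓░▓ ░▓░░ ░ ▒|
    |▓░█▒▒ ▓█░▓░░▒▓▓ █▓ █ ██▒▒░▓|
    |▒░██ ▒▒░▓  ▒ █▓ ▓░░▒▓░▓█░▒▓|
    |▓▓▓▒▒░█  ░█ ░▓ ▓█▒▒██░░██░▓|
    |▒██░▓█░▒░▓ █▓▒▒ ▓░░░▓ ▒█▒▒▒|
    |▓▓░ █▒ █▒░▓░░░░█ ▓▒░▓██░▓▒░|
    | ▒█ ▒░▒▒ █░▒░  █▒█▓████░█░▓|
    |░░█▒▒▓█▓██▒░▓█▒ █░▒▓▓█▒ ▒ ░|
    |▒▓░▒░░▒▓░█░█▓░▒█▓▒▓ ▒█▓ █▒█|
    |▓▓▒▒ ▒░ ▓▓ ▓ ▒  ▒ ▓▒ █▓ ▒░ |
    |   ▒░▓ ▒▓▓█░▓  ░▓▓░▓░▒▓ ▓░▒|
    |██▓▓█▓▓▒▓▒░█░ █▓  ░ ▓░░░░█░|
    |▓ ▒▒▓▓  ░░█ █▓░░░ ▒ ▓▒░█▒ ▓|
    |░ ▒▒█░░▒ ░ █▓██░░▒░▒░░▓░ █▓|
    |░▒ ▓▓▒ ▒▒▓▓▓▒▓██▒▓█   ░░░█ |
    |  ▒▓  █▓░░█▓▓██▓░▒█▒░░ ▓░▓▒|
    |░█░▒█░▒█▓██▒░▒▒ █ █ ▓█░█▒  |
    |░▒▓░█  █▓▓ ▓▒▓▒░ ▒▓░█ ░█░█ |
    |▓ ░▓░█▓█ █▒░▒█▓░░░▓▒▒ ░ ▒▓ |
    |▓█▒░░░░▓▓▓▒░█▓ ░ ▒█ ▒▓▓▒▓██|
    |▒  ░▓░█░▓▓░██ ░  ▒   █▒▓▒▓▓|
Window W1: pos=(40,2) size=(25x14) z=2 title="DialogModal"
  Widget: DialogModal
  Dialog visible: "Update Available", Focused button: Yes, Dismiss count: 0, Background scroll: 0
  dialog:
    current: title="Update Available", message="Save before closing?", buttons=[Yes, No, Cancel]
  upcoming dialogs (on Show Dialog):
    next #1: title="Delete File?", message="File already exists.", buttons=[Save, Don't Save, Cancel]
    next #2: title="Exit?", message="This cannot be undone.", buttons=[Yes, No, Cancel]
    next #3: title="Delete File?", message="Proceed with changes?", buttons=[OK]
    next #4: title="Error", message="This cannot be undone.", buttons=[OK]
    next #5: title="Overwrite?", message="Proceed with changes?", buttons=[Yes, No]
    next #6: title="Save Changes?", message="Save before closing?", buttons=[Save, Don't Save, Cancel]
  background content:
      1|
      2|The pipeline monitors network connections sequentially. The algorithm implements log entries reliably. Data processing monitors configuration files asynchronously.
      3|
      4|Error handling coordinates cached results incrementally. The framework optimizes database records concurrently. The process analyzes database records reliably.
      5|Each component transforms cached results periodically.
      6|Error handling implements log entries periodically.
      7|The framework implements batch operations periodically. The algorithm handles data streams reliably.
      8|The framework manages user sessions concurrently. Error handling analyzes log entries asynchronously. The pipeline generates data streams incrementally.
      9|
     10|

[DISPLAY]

      ┃▓░█▒▒ ▓█░▓░░▒▓▓ ┃                   
      ┃▒░██ ▒▒░▓  ▒ █▓ ┃The pipeline monito
      ┃▓▓▓▒▒░█  ░█ ░▓ ▓┃  ┌────────────────
      ┃▒██░▓█░▒░▓ █▓▒▒ ┃Er│ Update Availabl
      ┃▓▓░ █▒ █▒░▓░░░░█┃Ea│Save before clos
      ┃ ▒█ ▒░▒▒ █░▒░  █┃Er│[Yes]  No   Canc
      ┃░░█▒▒▓█▓██▒░▓█▒ ┃Th└────────────────
      ┃▒▓░▒░░▒▓░█░█▓░▒█┃The framework manag
      ┃▓▓▒▒ ▒░ ▓▓ ▓ ▒  ┃                   
      ┃   ▒░▓ ▒▓▓█░▓  ░┃                   
      ┃██▓▓█▓▓▒▓▒░█░ █▓┗━━━━━━━━━━━━━━━━━━━
      ┃▓ ▒▒▓▓  ░░█ █▓░░░ ▒ ▓▒░█▒ ▓        ┃
      ┗━━━━━━━━━━━━━━━━━━━━━━━━━━━━━━━━━━━┛
                                           


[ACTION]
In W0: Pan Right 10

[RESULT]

      ┃░░▒▓▓ █▓ █ ██▒▒░┃                   
      ┃ ▒ █▓ ▓░░▒▓░▓█░▒┃The pipeline monito
      ┃█ ░▓ ▓█▒▒██░░██░┃  ┌────────────────
      ┃ █▓▒▒ ▓░░░▓ ▒█▒▒┃Er│ Update Availabl
      ┃▓░░░░█ ▓▒░▓██░▓▒┃Ea│Save before clos
      ┃░▒░  █▒█▓████░█░┃Er│[Yes]  No   Canc
      ┃▒░▓█▒ █░▒▓▓█▒ ▒ ┃Th└────────────────
      ┃░█▓░▒█▓▒▓ ▒█▓ █▒┃The framework manag
      ┃ ▓ ▒  ▒ ▓▒ █▓ ▒░┃                   
      ┃█░▓  ░▓▓░▓░▒▓ ▓░┃                   
      ┃░█░ █▓  ░ ▓░░░░█┗━━━━━━━━━━━━━━━━━━━
      ┃█ █▓░░░ ▒ ▓▒░█▒ ▓                  ┃
      ┗━━━━━━━━━━━━━━━━━━━━━━━━━━━━━━━━━━━┛
                                           


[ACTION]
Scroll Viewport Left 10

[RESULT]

                ┃░░▒▓▓ █▓ █ ██▒▒░┃         
                ┃ ▒ █▓ ▓░░▒▓░▓█░▒┃The pipel
                ┃█ ░▓ ▓█▒▒██░░██░┃  ┌──────
                ┃ █▓▒▒ ▓░░░▓ ▒█▒▒┃Er│ Updat
                ┃▓░░░░█ ▓▒░▓██░▓▒┃Ea│Save b
                ┃░▒░  █▒█▓████░█░┃Er│[Yes] 
                ┃▒░▓█▒ █░▒▓▓█▒ ▒ ┃Th└──────
                ┃░█▓░▒█▓▒▓ ▒█▓ █▒┃The frame
                ┃ ▓ ▒  ▒ ▓▒ █▓ ▒░┃         
                ┃█░▓  ░▓▓░▓░▒▓ ▓░┃         
                ┃░█░ █▓  ░ ▓░░░░█┗━━━━━━━━━
                ┃█ █▓░░░ ▒ ▓▒░█▒ ▓         
                ┗━━━━━━━━━━━━━━━━━━━━━━━━━━
                                           


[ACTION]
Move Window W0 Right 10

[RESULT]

                       ┃░░▒▓▓ █▓ ┃         
                       ┃ ▒ █▓ ▓░░┃The pipel
                       ┃█ ░▓ ▓█▒▒┃  ┌──────
                       ┃ █▓▒▒ ▓░░┃Er│ Updat
                       ┃▓░░░░█ ▓▒┃Ea│Save b
                       ┃░▒░  █▒█▓┃Er│[Yes] 
                       ┃▒░▓█▒ █░▒┃Th└──────
                       ┃░█▓░▒█▓▒▓┃The frame
                       ┃ ▓ ▒  ▒ ▓┃         
                       ┃█░▓  ░▓▓░┃         
                       ┃░█░ █▓  ░┗━━━━━━━━━
                       ┃█ █▓░░░ ▒ ▓▒░█▒ ▓  
                       ┗━━━━━━━━━━━━━━━━━━━
                                           


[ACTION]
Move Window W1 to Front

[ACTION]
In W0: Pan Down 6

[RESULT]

                       ┃▒░▓█▒ █░▒┃         
                       ┃░█▓░▒█▓▒▓┃The pipel
                       ┃ ▓ ▒  ▒ ▓┃  ┌──────
                       ┃█░▓  ░▓▓░┃Er│ Updat
                       ┃░█░ █▓  ░┃Ea│Save b
                       ┃█ █▓░░░ ▒┃Er│[Yes] 
                       ┃ █▓██░░▒░┃Th└──────
                       ┃▓▓▒▓██▒▓█┃The frame
                       ┃█▓▓██▓░▒█┃         
                       ┃█▒░▒▒ █ █┃         
                       ┃ ▓▒▓▒░ ▒▓┗━━━━━━━━━
                       ┃▒░▒█▓░░░▓▒▒ ░ ▒▓   
                       ┗━━━━━━━━━━━━━━━━━━━
                                           


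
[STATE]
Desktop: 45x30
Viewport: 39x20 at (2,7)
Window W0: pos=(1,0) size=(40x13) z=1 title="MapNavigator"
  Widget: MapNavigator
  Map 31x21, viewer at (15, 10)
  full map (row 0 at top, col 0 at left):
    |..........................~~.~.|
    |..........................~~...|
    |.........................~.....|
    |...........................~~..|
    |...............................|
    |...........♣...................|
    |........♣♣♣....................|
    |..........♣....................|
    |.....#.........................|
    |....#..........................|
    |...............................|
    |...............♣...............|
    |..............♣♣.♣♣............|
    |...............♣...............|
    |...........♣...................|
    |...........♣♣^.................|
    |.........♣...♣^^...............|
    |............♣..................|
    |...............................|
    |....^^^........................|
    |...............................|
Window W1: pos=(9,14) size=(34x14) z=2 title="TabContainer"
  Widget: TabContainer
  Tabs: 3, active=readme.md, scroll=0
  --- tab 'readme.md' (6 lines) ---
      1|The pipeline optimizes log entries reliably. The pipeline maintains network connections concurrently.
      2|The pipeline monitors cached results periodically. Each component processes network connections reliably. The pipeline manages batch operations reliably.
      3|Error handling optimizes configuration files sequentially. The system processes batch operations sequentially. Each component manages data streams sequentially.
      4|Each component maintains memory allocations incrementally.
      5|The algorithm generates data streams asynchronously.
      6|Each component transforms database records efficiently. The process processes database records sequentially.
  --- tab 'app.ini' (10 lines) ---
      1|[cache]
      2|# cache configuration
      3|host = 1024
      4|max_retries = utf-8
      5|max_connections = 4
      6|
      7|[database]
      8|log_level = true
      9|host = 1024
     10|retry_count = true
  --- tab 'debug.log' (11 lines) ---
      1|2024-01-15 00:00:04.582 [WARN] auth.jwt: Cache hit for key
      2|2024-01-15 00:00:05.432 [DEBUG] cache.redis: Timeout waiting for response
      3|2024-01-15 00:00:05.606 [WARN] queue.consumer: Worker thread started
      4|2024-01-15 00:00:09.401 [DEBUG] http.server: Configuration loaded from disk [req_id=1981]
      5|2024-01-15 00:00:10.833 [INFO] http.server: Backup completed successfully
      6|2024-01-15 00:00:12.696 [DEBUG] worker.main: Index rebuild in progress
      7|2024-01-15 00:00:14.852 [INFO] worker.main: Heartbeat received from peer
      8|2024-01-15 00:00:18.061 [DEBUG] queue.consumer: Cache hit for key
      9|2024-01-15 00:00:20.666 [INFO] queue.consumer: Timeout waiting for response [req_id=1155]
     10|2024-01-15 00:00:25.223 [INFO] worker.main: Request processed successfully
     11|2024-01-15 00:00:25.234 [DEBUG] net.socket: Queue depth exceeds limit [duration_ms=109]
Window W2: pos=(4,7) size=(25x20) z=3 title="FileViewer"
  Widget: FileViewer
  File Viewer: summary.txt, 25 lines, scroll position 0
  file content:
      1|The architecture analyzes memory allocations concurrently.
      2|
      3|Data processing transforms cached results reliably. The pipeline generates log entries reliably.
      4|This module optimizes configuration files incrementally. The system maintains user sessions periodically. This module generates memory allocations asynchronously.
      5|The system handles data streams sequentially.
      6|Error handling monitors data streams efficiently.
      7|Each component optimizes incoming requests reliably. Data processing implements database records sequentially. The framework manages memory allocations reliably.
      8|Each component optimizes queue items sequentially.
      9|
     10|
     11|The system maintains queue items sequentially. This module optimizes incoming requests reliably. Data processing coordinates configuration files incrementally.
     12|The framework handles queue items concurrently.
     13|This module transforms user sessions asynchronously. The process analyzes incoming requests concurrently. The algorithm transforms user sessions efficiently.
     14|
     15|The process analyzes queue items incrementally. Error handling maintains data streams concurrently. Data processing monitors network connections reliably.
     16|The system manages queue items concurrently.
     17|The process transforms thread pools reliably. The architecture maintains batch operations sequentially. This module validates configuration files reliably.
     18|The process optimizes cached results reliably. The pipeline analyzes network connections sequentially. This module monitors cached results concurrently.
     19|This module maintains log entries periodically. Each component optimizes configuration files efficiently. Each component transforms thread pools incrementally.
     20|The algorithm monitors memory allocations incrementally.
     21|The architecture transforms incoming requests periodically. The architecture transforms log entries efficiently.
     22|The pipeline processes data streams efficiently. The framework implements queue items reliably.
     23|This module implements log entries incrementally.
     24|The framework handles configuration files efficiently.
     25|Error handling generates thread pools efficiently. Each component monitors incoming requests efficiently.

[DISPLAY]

  ┏━━━━━━━━━━━━━━━━━━━━━━━┓........   ┃
  ┃ FileViewer            ┃........   ┃
  ┠───────────────────────┨........   ┃
  ┃The architecture analy▲┃........   ┃
  ┃                      █┃........   ┃
━━┃Data processing transf░┃━━━━━━━━━━━┛
  ┃This module optimizes ░┃            
  ┃The system handles dat░┃━━━━━━━━━━━━
  ┃Error handling monitor░┃            
  ┃Each component optimiz░┃────────────
  ┃Each component optimiz░┃i │ debug.lo
  ┃                      ░┃────────────
  ┃                      ░┃zes log entr
  ┃The system maintains q░┃rs cached re
  ┃The framework handles ░┃mizes config
  ┃This module transforms░┃tains memory
  ┃                      ░┃ates data st
  ┃The process analyzes q░┃sforms datab
  ┃The system manages que▼┃            
  ┗━━━━━━━━━━━━━━━━━━━━━━━┛            


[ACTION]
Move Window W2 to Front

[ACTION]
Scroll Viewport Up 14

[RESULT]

━━━━━━━━━━━━━━━━━━━━━━━━━━━━━━━━━━━━━━┓
 MapNavigator                         ┃
──────────────────────────────────────┨
    ........♣♣♣....................   ┃
    ..........♣....................   ┃
    .....#.........................   ┃
    ....#..........................   ┃
  ┏━━━━━━━━━━━━━━━━━━━━━━━┓........   ┃
  ┃ FileViewer            ┃........   ┃
  ┠───────────────────────┨........   ┃
  ┃The architecture analy▲┃........   ┃
  ┃                      █┃........   ┃
━━┃Data processing transf░┃━━━━━━━━━━━┛
  ┃This module optimizes ░┃            
  ┃The system handles dat░┃━━━━━━━━━━━━
  ┃Error handling monitor░┃            
  ┃Each component optimiz░┃────────────
  ┃Each component optimiz░┃i │ debug.lo
  ┃                      ░┃────────────
  ┃                      ░┃zes log entr


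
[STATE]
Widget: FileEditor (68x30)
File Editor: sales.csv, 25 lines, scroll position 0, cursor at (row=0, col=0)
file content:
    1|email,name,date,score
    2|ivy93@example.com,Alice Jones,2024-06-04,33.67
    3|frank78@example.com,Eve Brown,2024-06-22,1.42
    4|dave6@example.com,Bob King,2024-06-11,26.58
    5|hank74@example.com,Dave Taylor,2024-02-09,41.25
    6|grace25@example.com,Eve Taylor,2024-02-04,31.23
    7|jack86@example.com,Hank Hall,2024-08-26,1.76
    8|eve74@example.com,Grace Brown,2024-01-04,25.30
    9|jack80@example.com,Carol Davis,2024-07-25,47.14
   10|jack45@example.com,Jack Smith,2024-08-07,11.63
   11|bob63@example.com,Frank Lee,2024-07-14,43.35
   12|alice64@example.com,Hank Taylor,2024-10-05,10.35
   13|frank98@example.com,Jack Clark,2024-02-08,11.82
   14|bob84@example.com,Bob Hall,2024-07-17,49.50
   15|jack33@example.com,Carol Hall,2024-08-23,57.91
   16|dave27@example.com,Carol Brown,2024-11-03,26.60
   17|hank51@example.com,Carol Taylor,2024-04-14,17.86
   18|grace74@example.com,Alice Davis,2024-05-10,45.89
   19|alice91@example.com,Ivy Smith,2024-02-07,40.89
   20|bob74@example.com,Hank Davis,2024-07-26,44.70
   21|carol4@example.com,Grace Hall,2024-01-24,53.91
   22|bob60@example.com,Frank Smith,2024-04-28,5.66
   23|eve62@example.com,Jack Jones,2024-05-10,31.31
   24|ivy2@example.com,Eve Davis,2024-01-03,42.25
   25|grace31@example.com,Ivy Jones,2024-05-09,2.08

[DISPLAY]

█mail,name,date,score                                              ▲
ivy93@example.com,Alice Jones,2024-06-04,33.67                     █
frank78@example.com,Eve Brown,2024-06-22,1.42                      ░
dave6@example.com,Bob King,2024-06-11,26.58                        ░
hank74@example.com,Dave Taylor,2024-02-09,41.25                    ░
grace25@example.com,Eve Taylor,2024-02-04,31.23                    ░
jack86@example.com,Hank Hall,2024-08-26,1.76                       ░
eve74@example.com,Grace Brown,2024-01-04,25.30                     ░
jack80@example.com,Carol Davis,2024-07-25,47.14                    ░
jack45@example.com,Jack Smith,2024-08-07,11.63                     ░
bob63@example.com,Frank Lee,2024-07-14,43.35                       ░
alice64@example.com,Hank Taylor,2024-10-05,10.35                   ░
frank98@example.com,Jack Clark,2024-02-08,11.82                    ░
bob84@example.com,Bob Hall,2024-07-17,49.50                        ░
jack33@example.com,Carol Hall,2024-08-23,57.91                     ░
dave27@example.com,Carol Brown,2024-11-03,26.60                    ░
hank51@example.com,Carol Taylor,2024-04-14,17.86                   ░
grace74@example.com,Alice Davis,2024-05-10,45.89                   ░
alice91@example.com,Ivy Smith,2024-02-07,40.89                     ░
bob74@example.com,Hank Davis,2024-07-26,44.70                      ░
carol4@example.com,Grace Hall,2024-01-24,53.91                     ░
bob60@example.com,Frank Smith,2024-04-28,5.66                      ░
eve62@example.com,Jack Jones,2024-05-10,31.31                      ░
ivy2@example.com,Eve Davis,2024-01-03,42.25                        ░
grace31@example.com,Ivy Jones,2024-05-09,2.08                      ░
                                                                   ░
                                                                   ░
                                                                   ░
                                                                   ░
                                                                   ▼


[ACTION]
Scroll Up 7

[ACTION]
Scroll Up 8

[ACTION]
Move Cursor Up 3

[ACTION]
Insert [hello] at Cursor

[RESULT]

hello█mail,name,date,score                                         ▲
ivy93@example.com,Alice Jones,2024-06-04,33.67                     █
frank78@example.com,Eve Brown,2024-06-22,1.42                      ░
dave6@example.com,Bob King,2024-06-11,26.58                        ░
hank74@example.com,Dave Taylor,2024-02-09,41.25                    ░
grace25@example.com,Eve Taylor,2024-02-04,31.23                    ░
jack86@example.com,Hank Hall,2024-08-26,1.76                       ░
eve74@example.com,Grace Brown,2024-01-04,25.30                     ░
jack80@example.com,Carol Davis,2024-07-25,47.14                    ░
jack45@example.com,Jack Smith,2024-08-07,11.63                     ░
bob63@example.com,Frank Lee,2024-07-14,43.35                       ░
alice64@example.com,Hank Taylor,2024-10-05,10.35                   ░
frank98@example.com,Jack Clark,2024-02-08,11.82                    ░
bob84@example.com,Bob Hall,2024-07-17,49.50                        ░
jack33@example.com,Carol Hall,2024-08-23,57.91                     ░
dave27@example.com,Carol Brown,2024-11-03,26.60                    ░
hank51@example.com,Carol Taylor,2024-04-14,17.86                   ░
grace74@example.com,Alice Davis,2024-05-10,45.89                   ░
alice91@example.com,Ivy Smith,2024-02-07,40.89                     ░
bob74@example.com,Hank Davis,2024-07-26,44.70                      ░
carol4@example.com,Grace Hall,2024-01-24,53.91                     ░
bob60@example.com,Frank Smith,2024-04-28,5.66                      ░
eve62@example.com,Jack Jones,2024-05-10,31.31                      ░
ivy2@example.com,Eve Davis,2024-01-03,42.25                        ░
grace31@example.com,Ivy Jones,2024-05-09,2.08                      ░
                                                                   ░
                                                                   ░
                                                                   ░
                                                                   ░
                                                                   ▼


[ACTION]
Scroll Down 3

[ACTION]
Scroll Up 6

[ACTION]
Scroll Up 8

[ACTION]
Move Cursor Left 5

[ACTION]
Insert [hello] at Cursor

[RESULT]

hello█elloemail,name,date,score                                    ▲
ivy93@example.com,Alice Jones,2024-06-04,33.67                     █
frank78@example.com,Eve Brown,2024-06-22,1.42                      ░
dave6@example.com,Bob King,2024-06-11,26.58                        ░
hank74@example.com,Dave Taylor,2024-02-09,41.25                    ░
grace25@example.com,Eve Taylor,2024-02-04,31.23                    ░
jack86@example.com,Hank Hall,2024-08-26,1.76                       ░
eve74@example.com,Grace Brown,2024-01-04,25.30                     ░
jack80@example.com,Carol Davis,2024-07-25,47.14                    ░
jack45@example.com,Jack Smith,2024-08-07,11.63                     ░
bob63@example.com,Frank Lee,2024-07-14,43.35                       ░
alice64@example.com,Hank Taylor,2024-10-05,10.35                   ░
frank98@example.com,Jack Clark,2024-02-08,11.82                    ░
bob84@example.com,Bob Hall,2024-07-17,49.50                        ░
jack33@example.com,Carol Hall,2024-08-23,57.91                     ░
dave27@example.com,Carol Brown,2024-11-03,26.60                    ░
hank51@example.com,Carol Taylor,2024-04-14,17.86                   ░
grace74@example.com,Alice Davis,2024-05-10,45.89                   ░
alice91@example.com,Ivy Smith,2024-02-07,40.89                     ░
bob74@example.com,Hank Davis,2024-07-26,44.70                      ░
carol4@example.com,Grace Hall,2024-01-24,53.91                     ░
bob60@example.com,Frank Smith,2024-04-28,5.66                      ░
eve62@example.com,Jack Jones,2024-05-10,31.31                      ░
ivy2@example.com,Eve Davis,2024-01-03,42.25                        ░
grace31@example.com,Ivy Jones,2024-05-09,2.08                      ░
                                                                   ░
                                                                   ░
                                                                   ░
                                                                   ░
                                                                   ▼


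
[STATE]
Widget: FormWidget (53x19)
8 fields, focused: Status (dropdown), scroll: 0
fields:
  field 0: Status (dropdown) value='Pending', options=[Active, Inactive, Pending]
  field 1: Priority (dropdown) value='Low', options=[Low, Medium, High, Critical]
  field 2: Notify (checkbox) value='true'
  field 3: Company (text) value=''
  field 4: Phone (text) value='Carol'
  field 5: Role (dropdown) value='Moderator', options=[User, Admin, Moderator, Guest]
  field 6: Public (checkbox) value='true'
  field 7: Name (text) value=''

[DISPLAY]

> Status:     [Pending                             ▼]
  Priority:   [Low                                 ▼]
  Notify:     [x]                                    
  Company:    [                                     ]
  Phone:      [Carol                                ]
  Role:       [Moderator                           ▼]
  Public:     [x]                                    
  Name:       [                                     ]
                                                     
                                                     
                                                     
                                                     
                                                     
                                                     
                                                     
                                                     
                                                     
                                                     
                                                     


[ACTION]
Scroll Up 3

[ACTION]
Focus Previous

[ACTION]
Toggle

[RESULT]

  Status:     [Pending                             ▼]
  Priority:   [Low                                 ▼]
  Notify:     [x]                                    
  Company:    [                                     ]
  Phone:      [Carol                                ]
  Role:       [Moderator                           ▼]
  Public:     [x]                                    
> Name:       [                                     ]
                                                     
                                                     
                                                     
                                                     
                                                     
                                                     
                                                     
                                                     
                                                     
                                                     
                                                     


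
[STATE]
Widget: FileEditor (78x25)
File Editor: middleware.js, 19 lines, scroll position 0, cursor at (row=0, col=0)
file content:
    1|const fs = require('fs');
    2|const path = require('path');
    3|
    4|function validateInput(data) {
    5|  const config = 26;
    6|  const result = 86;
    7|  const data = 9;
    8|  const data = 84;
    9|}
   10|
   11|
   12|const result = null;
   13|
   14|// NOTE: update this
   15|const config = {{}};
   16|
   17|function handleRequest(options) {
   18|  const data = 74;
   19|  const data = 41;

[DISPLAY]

█onst fs = require('fs');                                                    ▲
const path = require('path');                                                █
                                                                             ░
function validateInput(data) {                                               ░
  const config = 26;                                                         ░
  const result = 86;                                                         ░
  const data = 9;                                                            ░
  const data = 84;                                                           ░
}                                                                            ░
                                                                             ░
                                                                             ░
const result = null;                                                         ░
                                                                             ░
// NOTE: update this                                                         ░
const config = {{}};                                                         ░
                                                                             ░
function handleRequest(options) {                                            ░
  const data = 74;                                                           ░
  const data = 41;                                                           ░
                                                                             ░
                                                                             ░
                                                                             ░
                                                                             ░
                                                                             ░
                                                                             ▼


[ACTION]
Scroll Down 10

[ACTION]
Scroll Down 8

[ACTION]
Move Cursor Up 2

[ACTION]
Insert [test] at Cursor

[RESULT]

test█onst fs = require('fs');                                                ▲
const path = require('path');                                                █
                                                                             ░
function validateInput(data) {                                               ░
  const config = 26;                                                         ░
  const result = 86;                                                         ░
  const data = 9;                                                            ░
  const data = 84;                                                           ░
}                                                                            ░
                                                                             ░
                                                                             ░
const result = null;                                                         ░
                                                                             ░
// NOTE: update this                                                         ░
const config = {{}};                                                         ░
                                                                             ░
function handleRequest(options) {                                            ░
  const data = 74;                                                           ░
  const data = 41;                                                           ░
                                                                             ░
                                                                             ░
                                                                             ░
                                                                             ░
                                                                             ░
                                                                             ▼
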